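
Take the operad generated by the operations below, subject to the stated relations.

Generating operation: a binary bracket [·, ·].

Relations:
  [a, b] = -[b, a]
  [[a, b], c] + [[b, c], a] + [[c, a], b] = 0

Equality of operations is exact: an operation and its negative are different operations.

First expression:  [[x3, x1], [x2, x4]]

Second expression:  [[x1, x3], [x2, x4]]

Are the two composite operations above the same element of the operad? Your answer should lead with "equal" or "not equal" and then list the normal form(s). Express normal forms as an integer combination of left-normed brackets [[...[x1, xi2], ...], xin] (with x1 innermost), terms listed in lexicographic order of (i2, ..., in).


not equal — first -[[[x1, x3], x2], x4] + [[[x1, x3], x4], x2], second [[[x1, x3], x2], x4] - [[[x1, x3], x4], x2]

Normal form of the first expression: -[[[x1, x3], x2], x4] + [[[x1, x3], x4], x2]
Normal form of the second expression: [[[x1, x3], x2], x4] - [[[x1, x3], x4], x2]
The normal forms differ: not equal.


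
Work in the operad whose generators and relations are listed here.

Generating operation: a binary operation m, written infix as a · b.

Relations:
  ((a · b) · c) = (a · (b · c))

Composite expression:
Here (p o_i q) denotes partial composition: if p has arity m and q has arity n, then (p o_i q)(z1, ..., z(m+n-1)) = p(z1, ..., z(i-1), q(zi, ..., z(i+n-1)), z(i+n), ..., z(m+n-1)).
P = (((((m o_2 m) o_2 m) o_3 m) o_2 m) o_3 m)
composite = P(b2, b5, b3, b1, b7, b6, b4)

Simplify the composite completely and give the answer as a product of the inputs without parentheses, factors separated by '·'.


b2 · b5 · b3 · b1 · b7 · b6 · b4

Key point: m is associative — brackets drop, the b-order remains.
(b3 · b1) flattens to b3 · b1
(b5 · (b3 · b1)) flattens to b5 · b3 · b1
(b7 · b6) flattens to b7 · b6
((b5 · (b3 · b1)) · (b7 · b6)) flattens to b5 · b3 · b1 · b7 · b6
(((b5 · (b3 · b1)) · (b7 · b6)) · b4) flattens to b5 · b3 · b1 · b7 · b6 · b4
(b2 · (((b5 · (b3 · b1)) · (b7 · b6)) · b4)) flattens to b2 · b5 · b3 · b1 · b7 · b6 · b4


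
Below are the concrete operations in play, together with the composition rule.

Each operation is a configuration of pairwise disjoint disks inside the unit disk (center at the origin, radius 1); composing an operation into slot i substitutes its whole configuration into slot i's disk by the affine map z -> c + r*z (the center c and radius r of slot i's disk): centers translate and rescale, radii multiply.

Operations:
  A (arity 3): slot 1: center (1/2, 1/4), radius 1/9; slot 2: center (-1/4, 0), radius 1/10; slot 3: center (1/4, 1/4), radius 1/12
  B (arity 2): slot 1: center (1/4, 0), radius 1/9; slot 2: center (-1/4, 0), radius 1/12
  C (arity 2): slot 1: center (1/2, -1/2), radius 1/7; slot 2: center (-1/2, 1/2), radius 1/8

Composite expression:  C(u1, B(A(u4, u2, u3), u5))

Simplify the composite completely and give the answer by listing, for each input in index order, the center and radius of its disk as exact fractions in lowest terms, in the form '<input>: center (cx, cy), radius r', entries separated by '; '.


Affine substitution under C: radii multiply and u-centers shift.
input u1: composing its 1 substitution step yields center (1/2, -1/2), radius 1/7
input u4: composing its 3 substitution steps yields center (-133/288, 145/288), radius 1/648
input u2: composing its 3 substitution steps yields center (-17/36, 1/2), radius 1/720
input u3: composing its 3 substitution steps yields center (-67/144, 145/288), radius 1/864
input u5: composing its 2 substitution steps yields center (-17/32, 1/2), radius 1/96

u1: center (1/2, -1/2), radius 1/7; u2: center (-17/36, 1/2), radius 1/720; u3: center (-67/144, 145/288), radius 1/864; u4: center (-133/288, 145/288), radius 1/648; u5: center (-17/32, 1/2), radius 1/96


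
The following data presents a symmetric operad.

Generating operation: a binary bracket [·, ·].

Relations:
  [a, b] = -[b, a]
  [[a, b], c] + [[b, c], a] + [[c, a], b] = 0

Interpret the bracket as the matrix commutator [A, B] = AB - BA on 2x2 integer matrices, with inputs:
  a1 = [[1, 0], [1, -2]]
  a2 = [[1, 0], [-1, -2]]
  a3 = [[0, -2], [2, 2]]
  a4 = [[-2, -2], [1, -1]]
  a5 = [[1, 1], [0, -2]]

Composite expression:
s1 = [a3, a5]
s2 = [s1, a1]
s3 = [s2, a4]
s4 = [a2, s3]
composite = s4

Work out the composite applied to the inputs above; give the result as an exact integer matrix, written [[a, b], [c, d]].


[[-28, -84], [26, 28]]

[a3, a5] = [[-2, 4], [6, 2]]
[[a3, a5], a1] = [[4, -12], [22, -4]]
[[[a3, a5], a1], a4] = [[32, -28], [-30, -32]]
[a2, [[[a3, a5], a1], a4]] = [[-28, -84], [26, 28]]


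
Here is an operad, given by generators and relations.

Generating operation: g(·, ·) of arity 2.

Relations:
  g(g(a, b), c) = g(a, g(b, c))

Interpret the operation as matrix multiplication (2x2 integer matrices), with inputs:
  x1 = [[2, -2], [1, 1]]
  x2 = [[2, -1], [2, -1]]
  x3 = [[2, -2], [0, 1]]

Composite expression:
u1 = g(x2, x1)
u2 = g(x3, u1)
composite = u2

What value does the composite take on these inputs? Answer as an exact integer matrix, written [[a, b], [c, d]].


g(x2, x1) = [[3, -5], [3, -5]]
g(x3, g(x2, x1)) = [[0, 0], [3, -5]]

[[0, 0], [3, -5]]


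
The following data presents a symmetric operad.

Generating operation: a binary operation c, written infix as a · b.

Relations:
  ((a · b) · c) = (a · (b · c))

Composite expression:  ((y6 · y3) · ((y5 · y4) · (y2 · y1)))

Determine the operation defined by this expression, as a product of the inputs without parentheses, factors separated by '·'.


y6 · y3 · y5 · y4 · y2 · y1

Associativity of c dissolves the nesting; only the y-input order survives.
(y6 · y3) unparenthesizes to y6 · y3
(y5 · y4) unparenthesizes to y5 · y4
(y2 · y1) unparenthesizes to y2 · y1
((y5 · y4) · (y2 · y1)) unparenthesizes to y5 · y4 · y2 · y1
((y6 · y3) · ((y5 · y4) · (y2 · y1))) unparenthesizes to y6 · y3 · y5 · y4 · y2 · y1


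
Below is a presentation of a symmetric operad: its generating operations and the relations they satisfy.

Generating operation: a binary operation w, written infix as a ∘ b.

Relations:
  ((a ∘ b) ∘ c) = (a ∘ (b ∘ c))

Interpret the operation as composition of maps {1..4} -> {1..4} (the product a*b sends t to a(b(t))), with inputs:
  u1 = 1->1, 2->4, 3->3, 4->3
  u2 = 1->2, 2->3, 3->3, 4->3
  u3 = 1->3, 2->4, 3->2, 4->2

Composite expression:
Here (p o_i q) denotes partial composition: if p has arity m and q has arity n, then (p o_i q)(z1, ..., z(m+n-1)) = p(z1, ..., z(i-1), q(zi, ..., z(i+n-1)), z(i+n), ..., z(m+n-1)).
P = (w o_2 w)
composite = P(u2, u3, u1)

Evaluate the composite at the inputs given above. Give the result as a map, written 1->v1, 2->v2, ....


1->3, 2->3, 3->3, 4->3

(u3 ∘ u1) = 1->3, 2->2, 3->2, 4->2
(u2 ∘ (u3 ∘ u1)) = 1->3, 2->3, 3->3, 4->3


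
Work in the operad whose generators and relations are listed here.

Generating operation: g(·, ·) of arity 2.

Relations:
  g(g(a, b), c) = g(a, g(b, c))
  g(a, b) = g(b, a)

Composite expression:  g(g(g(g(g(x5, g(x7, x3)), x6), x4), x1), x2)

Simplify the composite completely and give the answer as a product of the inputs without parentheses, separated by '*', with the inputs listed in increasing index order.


x1 * x2 * x3 * x4 * x5 * x6 * x7

Reordering under g is free, so list the x-inputs canonically.
g(x7, x3) collapses to x7 * x3
g(x5, g(x7, x3)) collapses to x5 * x7 * x3
g(g(x5, g(x7, x3)), x6) collapses to x5 * x7 * x3 * x6
g(g(g(x5, g(x7, x3)), x6), x4) collapses to x5 * x7 * x3 * x6 * x4
g(g(g(g(x5, g(x7, x3)), x6), x4), x1) collapses to x5 * x7 * x3 * x6 * x4 * x1
g(g(g(g(g(x5, g(x7, x3)), x6), x4), x1), x2) collapses to x5 * x7 * x3 * x6 * x4 * x1 * x2
the factors in increasing index order: x1 * x2 * x3 * x4 * x5 * x6 * x7


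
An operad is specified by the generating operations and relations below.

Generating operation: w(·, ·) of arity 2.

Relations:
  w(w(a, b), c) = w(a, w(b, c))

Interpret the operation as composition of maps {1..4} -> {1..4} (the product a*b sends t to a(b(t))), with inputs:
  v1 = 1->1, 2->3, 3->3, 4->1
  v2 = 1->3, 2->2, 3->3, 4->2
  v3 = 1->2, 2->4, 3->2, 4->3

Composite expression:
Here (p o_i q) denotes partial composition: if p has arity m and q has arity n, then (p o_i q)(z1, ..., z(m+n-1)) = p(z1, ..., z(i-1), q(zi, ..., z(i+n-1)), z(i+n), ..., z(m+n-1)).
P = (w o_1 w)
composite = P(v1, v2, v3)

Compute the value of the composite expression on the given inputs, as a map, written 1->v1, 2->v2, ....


1->3, 2->3, 3->3, 4->3


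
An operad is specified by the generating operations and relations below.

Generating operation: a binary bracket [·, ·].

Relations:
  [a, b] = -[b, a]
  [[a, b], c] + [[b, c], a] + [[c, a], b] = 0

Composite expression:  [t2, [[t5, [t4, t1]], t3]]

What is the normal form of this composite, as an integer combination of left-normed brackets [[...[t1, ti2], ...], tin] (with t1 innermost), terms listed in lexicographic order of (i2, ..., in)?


-[[[[t1, t4], t5], t3], t2]

Skip Jacobi rewriting: expand, keep t1-initial words, read off terms.
Composite bracket: [t2, [[t5, [t4, t1]], t3]]
The bracket unfolds into 16 signed words via [a, b] = ab - ba (2^4 = 16).
Keep just the words that open with t1:
  sign of t1t4t5t3t2 is -1, so it contributes -[[[[t1, t4], t5], t3], t2]


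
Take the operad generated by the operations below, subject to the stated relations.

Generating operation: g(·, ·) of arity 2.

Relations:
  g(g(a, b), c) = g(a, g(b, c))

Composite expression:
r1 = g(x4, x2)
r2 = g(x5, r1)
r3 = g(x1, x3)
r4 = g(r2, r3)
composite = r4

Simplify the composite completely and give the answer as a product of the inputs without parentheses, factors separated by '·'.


x5 · x4 · x2 · x1 · x3


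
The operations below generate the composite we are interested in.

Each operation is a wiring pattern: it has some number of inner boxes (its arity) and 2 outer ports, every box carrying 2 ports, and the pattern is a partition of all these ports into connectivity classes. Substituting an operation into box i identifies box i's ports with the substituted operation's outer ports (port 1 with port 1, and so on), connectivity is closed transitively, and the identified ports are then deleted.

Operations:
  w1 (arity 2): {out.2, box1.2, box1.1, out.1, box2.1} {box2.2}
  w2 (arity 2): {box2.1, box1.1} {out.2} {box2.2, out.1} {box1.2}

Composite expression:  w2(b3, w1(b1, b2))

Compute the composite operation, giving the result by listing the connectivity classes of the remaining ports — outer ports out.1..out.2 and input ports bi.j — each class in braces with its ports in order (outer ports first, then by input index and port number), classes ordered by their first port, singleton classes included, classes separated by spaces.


{out.1, b1.1, b1.2, b2.1, b3.1} {out.2} {b2.2} {b3.2}


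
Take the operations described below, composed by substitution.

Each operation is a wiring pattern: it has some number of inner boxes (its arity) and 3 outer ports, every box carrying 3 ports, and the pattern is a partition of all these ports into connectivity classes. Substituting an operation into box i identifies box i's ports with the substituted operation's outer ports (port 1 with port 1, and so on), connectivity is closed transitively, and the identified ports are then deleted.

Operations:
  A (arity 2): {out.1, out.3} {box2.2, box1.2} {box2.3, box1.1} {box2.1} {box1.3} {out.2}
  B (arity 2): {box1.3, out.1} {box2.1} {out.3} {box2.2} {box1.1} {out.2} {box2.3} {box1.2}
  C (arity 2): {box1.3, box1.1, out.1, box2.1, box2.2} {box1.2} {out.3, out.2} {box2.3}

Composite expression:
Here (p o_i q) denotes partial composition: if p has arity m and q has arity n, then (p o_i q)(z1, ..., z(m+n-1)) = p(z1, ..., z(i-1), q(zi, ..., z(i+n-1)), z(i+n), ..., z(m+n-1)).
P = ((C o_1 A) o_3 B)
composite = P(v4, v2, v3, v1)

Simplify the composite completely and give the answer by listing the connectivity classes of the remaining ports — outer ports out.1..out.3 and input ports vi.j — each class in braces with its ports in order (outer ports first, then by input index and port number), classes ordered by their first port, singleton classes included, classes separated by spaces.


{out.1, v3.3} {out.2, out.3} {v1.1} {v1.2} {v1.3} {v2.1} {v2.2, v4.2} {v2.3, v4.1} {v3.1} {v3.2} {v4.3}

Two ports join when wires chain via C-identified ports.
after A, the pattern on (v4, v2) reads {out.1, out.3} {out.2} {v2.1} {v2.2, v4.2} {v2.3, v4.1} {v4.3} (out.j = its outer ports)
after B, the pattern on (v3, v1) reads {out.1, v3.3} {out.2} {out.3} {v1.1} {v1.2} {v1.3} {v3.1} {v3.2} (out.j = its outer ports)
after C, the pattern on (v4, v2, v3, v1) reads {out.1, v3.3} {out.2, out.3} {v1.1} {v1.2} {v1.3} {v2.1} {v2.2, v4.2} {v2.3, v4.1} {v3.1} {v3.2} {v4.3} (out.j = its outer ports)


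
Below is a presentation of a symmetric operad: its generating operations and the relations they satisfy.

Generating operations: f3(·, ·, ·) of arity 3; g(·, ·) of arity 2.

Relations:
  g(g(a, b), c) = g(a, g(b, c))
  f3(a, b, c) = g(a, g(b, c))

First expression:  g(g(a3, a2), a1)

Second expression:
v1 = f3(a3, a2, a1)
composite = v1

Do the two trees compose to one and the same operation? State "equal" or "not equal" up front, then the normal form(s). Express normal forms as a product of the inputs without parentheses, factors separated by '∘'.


equal: each reduces to a3 ∘ a2 ∘ a1

Normal form of the first expression: a3 ∘ a2 ∘ a1
Normal form of the second expression: a3 ∘ a2 ∘ a1
The forms coincide; equal.


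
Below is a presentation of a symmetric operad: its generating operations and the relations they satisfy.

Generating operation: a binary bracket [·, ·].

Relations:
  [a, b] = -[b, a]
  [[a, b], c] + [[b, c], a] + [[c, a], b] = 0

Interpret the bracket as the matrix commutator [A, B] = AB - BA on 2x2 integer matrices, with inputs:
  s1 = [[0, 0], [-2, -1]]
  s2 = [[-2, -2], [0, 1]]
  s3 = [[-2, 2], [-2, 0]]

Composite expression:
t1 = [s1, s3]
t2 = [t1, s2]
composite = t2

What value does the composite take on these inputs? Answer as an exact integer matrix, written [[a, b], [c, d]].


[s1, s3] = [[4, 2], [6, -4]]
[[s1, s3], s2] = [[12, -10], [-18, -12]]

[[12, -10], [-18, -12]]


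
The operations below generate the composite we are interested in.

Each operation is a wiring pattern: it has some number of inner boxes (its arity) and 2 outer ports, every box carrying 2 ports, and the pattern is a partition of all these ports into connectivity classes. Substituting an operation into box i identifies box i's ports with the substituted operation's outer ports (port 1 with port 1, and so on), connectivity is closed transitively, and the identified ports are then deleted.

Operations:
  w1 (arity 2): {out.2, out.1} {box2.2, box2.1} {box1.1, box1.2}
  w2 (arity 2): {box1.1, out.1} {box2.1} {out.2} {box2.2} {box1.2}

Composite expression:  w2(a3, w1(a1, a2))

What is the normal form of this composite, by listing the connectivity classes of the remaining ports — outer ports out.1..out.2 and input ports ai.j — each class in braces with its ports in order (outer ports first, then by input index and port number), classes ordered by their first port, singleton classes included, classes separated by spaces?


{out.1, a3.1} {out.2} {a1.1, a1.2} {a2.1, a2.2} {a3.2}

After gluing at w2, chains via deleted ports link the a-ports.
w1 over (a1, a2) gives {out.1, out.2} {a1.1, a1.2} {a2.1, a2.2}, out.j being that stage's outer ports
w2 over (a3, a1, a2) gives {out.1, a3.1} {out.2} {a1.1, a1.2} {a2.1, a2.2} {a3.2}, out.j being that stage's outer ports


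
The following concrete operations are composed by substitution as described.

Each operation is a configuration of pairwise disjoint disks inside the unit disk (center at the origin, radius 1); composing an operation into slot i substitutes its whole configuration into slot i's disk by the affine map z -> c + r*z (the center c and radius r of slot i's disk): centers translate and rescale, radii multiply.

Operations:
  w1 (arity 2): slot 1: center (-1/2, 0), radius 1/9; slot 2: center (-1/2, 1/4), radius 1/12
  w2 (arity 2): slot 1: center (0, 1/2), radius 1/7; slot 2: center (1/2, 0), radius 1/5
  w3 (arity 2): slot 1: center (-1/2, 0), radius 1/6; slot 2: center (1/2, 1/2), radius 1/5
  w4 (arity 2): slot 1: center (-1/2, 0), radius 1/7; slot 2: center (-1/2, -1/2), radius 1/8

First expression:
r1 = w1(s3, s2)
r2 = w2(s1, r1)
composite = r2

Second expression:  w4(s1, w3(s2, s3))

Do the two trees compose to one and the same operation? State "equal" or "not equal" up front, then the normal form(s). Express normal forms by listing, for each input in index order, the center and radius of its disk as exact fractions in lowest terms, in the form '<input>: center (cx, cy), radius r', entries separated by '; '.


not equal: they reduce to s1: center (0, 1/2), radius 1/7; s2: center (2/5, 1/20), radius 1/60; s3: center (2/5, 0), radius 1/45 and s1: center (-1/2, 0), radius 1/7; s2: center (-9/16, -1/2), radius 1/48; s3: center (-7/16, -7/16), radius 1/40

In normal form, the first expression is s1: center (0, 1/2), radius 1/7; s2: center (2/5, 1/20), radius 1/60; s3: center (2/5, 0), radius 1/45
In normal form, the second expression is s1: center (-1/2, 0), radius 1/7; s2: center (-9/16, -1/2), radius 1/48; s3: center (-7/16, -7/16), radius 1/40
The normal forms differ: not equal.


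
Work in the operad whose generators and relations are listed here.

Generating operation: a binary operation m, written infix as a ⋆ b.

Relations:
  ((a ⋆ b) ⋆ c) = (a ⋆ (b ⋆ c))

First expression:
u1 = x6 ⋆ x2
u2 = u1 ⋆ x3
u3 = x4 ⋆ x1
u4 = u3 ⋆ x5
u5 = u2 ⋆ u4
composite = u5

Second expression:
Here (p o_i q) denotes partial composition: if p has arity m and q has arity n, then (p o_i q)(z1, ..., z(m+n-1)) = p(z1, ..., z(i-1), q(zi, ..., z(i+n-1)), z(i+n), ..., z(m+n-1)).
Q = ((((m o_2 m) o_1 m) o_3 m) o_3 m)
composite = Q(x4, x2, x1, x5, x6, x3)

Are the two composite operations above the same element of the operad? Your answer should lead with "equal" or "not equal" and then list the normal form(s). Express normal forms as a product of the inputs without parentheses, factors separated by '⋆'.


not equal; the first gives x6 ⋆ x2 ⋆ x3 ⋆ x4 ⋆ x1 ⋆ x5 and the second x4 ⋆ x2 ⋆ x1 ⋆ x5 ⋆ x6 ⋆ x3


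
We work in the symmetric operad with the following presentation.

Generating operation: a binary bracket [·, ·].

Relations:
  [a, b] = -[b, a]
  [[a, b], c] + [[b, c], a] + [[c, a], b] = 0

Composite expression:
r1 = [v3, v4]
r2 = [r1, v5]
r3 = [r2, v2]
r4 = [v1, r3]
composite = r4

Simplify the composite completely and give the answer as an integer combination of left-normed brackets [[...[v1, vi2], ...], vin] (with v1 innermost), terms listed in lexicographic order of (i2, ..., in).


-[[[[v1, v2], v3], v4], v5] + [[[[v1, v2], v4], v3], v5] + [[[[v1, v2], v5], v3], v4] - [[[[v1, v2], v5], v4], v3] + [[[[v1, v3], v4], v5], v2] - [[[[v1, v4], v3], v5], v2] - [[[[v1, v5], v3], v4], v2] + [[[[v1, v5], v4], v3], v2]

In the tensor algebra, words opening v1 carry the v1-anchored form.
Composite bracket: [v1, [[[v3, v4], v5], v2]]
Applying ab - ba throughout gives 16 signed words (2^4 = 16).
Words beginning with v1 determine it all:
  v1v2v3v4v5 appears with sign -1, giving the term -[[[[v1, v2], v3], v4], v5]
  v1v2v4v3v5 appears with sign +1, giving the term +[[[[v1, v2], v4], v3], v5]
  v1v2v5v3v4 appears with sign +1, giving the term +[[[[v1, v2], v5], v3], v4]
  v1v2v5v4v3 appears with sign -1, giving the term -[[[[v1, v2], v5], v4], v3]
  v1v3v4v5v2 appears with sign +1, giving the term +[[[[v1, v3], v4], v5], v2]
  v1v4v3v5v2 appears with sign -1, giving the term -[[[[v1, v4], v3], v5], v2]
  v1v5v3v4v2 appears with sign -1, giving the term -[[[[v1, v5], v3], v4], v2]
  v1v5v4v3v2 appears with sign +1, giving the term +[[[[v1, v5], v4], v3], v2]


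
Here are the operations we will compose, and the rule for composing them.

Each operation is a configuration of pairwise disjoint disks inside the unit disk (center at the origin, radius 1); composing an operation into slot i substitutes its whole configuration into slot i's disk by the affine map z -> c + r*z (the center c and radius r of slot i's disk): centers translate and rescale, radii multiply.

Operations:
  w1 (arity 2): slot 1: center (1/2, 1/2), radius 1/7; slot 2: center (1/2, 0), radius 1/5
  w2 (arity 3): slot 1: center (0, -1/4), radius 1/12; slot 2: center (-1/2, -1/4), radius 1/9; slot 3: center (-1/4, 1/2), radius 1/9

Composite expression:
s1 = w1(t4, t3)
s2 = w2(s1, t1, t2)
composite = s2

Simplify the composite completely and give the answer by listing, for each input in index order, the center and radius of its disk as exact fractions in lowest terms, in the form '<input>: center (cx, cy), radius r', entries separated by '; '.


t1: center (-1/2, -1/4), radius 1/9; t2: center (-1/4, 1/2), radius 1/9; t3: center (1/24, -1/4), radius 1/60; t4: center (1/24, -5/24), radius 1/84

Nesting under w2 composes maps z -> c + r*z down each t-path.
input t4: applying the 2 nested substitutions gives center (1/24, -5/24), radius 1/84
input t3: applying the 2 nested substitutions gives center (1/24, -1/4), radius 1/60
input t1: applying the 1 nested substitution gives center (-1/2, -1/4), radius 1/9
input t2: applying the 1 nested substitution gives center (-1/4, 1/2), radius 1/9


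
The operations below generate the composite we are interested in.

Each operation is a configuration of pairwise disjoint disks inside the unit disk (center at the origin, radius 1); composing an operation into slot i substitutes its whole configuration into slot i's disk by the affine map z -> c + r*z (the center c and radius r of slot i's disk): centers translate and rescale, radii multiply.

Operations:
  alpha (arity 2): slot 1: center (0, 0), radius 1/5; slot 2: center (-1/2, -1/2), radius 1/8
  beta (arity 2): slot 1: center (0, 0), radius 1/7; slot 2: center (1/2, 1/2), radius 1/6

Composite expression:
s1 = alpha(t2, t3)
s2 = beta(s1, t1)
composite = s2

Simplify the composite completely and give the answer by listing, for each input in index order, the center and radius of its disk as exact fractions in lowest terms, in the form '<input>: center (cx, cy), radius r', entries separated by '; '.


t1: center (1/2, 1/2), radius 1/6; t2: center (0, 0), radius 1/35; t3: center (-1/14, -1/14), radius 1/56

Each t-disk chains the slot maps above it in beta; radii multiply.
input t2: composing its 2 substitution steps yields center (0, 0), radius 1/35
input t3: composing its 2 substitution steps yields center (-1/14, -1/14), radius 1/56
input t1: composing its 1 substitution step yields center (1/2, 1/2), radius 1/6


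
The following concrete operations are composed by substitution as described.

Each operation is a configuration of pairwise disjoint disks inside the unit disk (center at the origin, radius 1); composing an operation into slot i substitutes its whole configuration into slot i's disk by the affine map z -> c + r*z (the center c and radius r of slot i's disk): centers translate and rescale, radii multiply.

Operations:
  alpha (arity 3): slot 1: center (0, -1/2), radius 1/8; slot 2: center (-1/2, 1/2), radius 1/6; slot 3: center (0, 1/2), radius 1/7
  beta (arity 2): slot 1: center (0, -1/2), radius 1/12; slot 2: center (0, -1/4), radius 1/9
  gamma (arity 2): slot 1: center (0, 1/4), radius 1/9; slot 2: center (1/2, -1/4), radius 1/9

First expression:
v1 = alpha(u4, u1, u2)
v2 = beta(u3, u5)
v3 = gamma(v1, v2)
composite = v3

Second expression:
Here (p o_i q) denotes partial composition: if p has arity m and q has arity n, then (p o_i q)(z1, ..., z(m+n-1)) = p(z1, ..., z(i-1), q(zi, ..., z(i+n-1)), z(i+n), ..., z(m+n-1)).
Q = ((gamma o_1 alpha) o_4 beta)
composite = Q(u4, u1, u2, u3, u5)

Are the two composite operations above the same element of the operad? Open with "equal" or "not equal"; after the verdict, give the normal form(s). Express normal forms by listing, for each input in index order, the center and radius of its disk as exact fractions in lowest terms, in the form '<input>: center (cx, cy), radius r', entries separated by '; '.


equal — both sides give u1: center (-1/18, 11/36), radius 1/54; u2: center (0, 11/36), radius 1/63; u3: center (1/2, -11/36), radius 1/108; u4: center (0, 7/36), radius 1/72; u5: center (1/2, -5/18), radius 1/81

The first expression reduces to u1: center (-1/18, 11/36), radius 1/54; u2: center (0, 11/36), radius 1/63; u3: center (1/2, -11/36), radius 1/108; u4: center (0, 7/36), radius 1/72; u5: center (1/2, -5/18), radius 1/81
The second expression reduces to u1: center (-1/18, 11/36), radius 1/54; u2: center (0, 11/36), radius 1/63; u3: center (1/2, -11/36), radius 1/108; u4: center (0, 7/36), radius 1/72; u5: center (1/2, -5/18), radius 1/81
Both agree, so they are equal.


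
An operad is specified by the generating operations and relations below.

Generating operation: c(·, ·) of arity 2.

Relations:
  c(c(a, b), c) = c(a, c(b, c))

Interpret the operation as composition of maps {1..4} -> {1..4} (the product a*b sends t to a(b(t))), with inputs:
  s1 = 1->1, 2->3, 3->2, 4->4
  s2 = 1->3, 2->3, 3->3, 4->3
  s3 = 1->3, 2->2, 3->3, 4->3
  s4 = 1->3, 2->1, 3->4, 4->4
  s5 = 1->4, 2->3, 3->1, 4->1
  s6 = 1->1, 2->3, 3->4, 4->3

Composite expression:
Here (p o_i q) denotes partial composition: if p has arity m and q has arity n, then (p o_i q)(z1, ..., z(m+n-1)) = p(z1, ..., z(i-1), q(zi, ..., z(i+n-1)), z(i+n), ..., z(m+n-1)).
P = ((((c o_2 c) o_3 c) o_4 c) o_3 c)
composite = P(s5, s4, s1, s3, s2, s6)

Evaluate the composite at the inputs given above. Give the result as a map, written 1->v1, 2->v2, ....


1->4, 2->4, 3->4, 4->4

c(s1, s3) = 1->2, 2->3, 3->2, 4->2
c(s2, s6) = 1->3, 2->3, 3->3, 4->3
c(c(s1, s3), c(s2, s6)) = 1->2, 2->2, 3->2, 4->2
c(s4, c(c(s1, s3), c(s2, s6))) = 1->1, 2->1, 3->1, 4->1
c(s5, c(s4, c(c(s1, s3), c(s2, s6)))) = 1->4, 2->4, 3->4, 4->4


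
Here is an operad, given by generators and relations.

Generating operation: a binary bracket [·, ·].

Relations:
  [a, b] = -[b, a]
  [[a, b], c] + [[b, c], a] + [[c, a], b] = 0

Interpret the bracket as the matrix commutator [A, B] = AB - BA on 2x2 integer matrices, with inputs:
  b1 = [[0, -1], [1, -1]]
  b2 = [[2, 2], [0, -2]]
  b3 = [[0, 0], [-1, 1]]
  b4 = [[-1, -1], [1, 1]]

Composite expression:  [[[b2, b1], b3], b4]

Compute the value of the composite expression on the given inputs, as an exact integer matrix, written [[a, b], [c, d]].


[b2, b1] = [[2, -6], [-4, -2]]
[[b2, b1], b3] = [[6, -6], [8, -6]]
[[[b2, b1], b3], b4] = [[2, -24], [-28, -2]]

[[2, -24], [-28, -2]]


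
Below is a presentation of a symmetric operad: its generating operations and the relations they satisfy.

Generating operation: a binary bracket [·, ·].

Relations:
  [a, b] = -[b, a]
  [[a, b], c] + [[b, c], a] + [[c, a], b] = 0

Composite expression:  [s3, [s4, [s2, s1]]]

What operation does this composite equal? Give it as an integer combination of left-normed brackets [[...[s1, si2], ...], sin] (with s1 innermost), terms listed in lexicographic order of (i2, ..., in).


-[[[s1, s2], s4], s3]


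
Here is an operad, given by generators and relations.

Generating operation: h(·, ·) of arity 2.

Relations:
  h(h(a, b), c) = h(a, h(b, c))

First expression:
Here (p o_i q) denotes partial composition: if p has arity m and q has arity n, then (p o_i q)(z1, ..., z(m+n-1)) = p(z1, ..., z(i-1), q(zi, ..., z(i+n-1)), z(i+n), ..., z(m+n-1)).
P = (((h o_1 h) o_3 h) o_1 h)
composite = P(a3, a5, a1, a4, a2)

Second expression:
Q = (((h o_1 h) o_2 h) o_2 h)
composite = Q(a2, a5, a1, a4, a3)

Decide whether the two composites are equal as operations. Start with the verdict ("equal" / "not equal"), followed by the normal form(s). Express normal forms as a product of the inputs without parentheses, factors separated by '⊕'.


not equal — first a3 ⊕ a5 ⊕ a1 ⊕ a4 ⊕ a2, second a2 ⊕ a5 ⊕ a1 ⊕ a4 ⊕ a3

Reducing the first expression gives a3 ⊕ a5 ⊕ a1 ⊕ a4 ⊕ a2
Reducing the second expression gives a2 ⊕ a5 ⊕ a1 ⊕ a4 ⊕ a3
Distinct normal forms: not equal.


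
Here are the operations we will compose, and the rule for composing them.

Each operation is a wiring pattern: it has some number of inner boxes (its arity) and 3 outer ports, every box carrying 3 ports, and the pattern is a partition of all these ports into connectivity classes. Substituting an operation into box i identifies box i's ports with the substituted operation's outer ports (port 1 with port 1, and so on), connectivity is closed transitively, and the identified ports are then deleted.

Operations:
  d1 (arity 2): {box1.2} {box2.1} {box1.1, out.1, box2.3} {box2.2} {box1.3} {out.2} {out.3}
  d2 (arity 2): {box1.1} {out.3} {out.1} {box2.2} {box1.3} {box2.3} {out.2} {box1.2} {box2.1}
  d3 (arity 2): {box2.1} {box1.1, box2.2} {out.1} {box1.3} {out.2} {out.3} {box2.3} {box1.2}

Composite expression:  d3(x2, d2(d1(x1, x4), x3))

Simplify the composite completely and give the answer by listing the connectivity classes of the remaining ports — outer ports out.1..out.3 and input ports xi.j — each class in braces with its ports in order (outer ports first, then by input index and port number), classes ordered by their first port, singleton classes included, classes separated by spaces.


{out.1} {out.2} {out.3} {x1.1, x4.3} {x1.2} {x1.3} {x2.1} {x2.2} {x2.3} {x3.1} {x3.2} {x3.3} {x4.1} {x4.2}

Two ports join when wires chain via d3-identified ports.
the subtree at d1 composes to {out.1, x1.1, x4.3} {out.2} {out.3} {x1.2} {x1.3} {x4.1} {x4.2} on (x1, x4); out.j = own outer ports
the subtree at d2 composes to {out.1} {out.2} {out.3} {x1.1, x4.3} {x1.2} {x1.3} {x3.1} {x3.2} {x3.3} {x4.1} {x4.2} on (x1, x4, x3); out.j = own outer ports
the subtree at d3 composes to {out.1} {out.2} {out.3} {x1.1, x4.3} {x1.2} {x1.3} {x2.1} {x2.2} {x2.3} {x3.1} {x3.2} {x3.3} {x4.1} {x4.2} on (x2, x1, x4, x3); out.j = own outer ports


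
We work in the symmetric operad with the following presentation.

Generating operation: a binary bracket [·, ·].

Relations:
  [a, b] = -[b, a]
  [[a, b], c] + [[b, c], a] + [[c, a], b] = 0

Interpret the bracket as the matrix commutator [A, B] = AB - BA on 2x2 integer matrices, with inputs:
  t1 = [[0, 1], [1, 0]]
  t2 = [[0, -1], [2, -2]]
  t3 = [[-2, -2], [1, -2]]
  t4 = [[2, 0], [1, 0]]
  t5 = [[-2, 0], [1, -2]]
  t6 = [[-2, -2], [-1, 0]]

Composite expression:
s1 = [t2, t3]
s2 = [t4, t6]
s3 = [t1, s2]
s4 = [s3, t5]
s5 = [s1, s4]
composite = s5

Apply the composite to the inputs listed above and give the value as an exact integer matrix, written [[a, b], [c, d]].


[[32, -32], [64, -32]]

[t2, t3] = [[3, -4], [-2, -3]]
[t4, t6] = [[2, -4], [0, -2]]
[t1, [t4, t6]] = [[4, -4], [4, -4]]
[[t1, [t4, t6]], t5] = [[-4, 0], [-8, 4]]
[[t2, t3], [[t1, [t4, t6]], t5]] = [[32, -32], [64, -32]]


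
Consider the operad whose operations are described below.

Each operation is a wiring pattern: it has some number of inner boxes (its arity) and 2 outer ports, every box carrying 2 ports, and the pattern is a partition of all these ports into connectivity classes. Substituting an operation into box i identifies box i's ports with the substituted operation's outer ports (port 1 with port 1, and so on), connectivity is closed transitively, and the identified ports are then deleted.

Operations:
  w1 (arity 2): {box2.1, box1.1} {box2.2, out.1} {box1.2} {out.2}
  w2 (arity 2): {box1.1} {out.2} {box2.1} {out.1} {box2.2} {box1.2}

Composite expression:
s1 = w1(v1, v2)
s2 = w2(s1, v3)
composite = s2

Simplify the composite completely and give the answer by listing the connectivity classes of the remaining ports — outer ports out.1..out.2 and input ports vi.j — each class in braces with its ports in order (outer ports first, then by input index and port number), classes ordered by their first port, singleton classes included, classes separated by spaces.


{out.1} {out.2} {v1.1, v2.1} {v1.2} {v2.2} {v3.1} {v3.2}

After gluing at w2, chains via deleted ports link the v-ports.
after w1, the pattern on (v1, v2) reads {out.1, v2.2} {out.2} {v1.1, v2.1} {v1.2} (out.j = its outer ports)
after w2, the pattern on (v1, v2, v3) reads {out.1} {out.2} {v1.1, v2.1} {v1.2} {v2.2} {v3.1} {v3.2} (out.j = its outer ports)


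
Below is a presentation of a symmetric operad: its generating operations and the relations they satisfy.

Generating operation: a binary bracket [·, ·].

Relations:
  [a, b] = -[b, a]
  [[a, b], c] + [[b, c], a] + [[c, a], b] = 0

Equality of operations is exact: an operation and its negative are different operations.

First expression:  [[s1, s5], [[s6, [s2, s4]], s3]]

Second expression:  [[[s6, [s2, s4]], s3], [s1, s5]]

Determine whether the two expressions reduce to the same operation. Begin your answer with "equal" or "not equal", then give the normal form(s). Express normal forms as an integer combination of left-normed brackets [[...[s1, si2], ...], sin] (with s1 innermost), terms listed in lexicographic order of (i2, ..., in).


Reducing the first expression gives -[[[[[s1, s5], s2], s4], s6], s3] + [[[[[s1, s5], s3], s2], s4], s6] - [[[[[s1, s5], s3], s4], s2], s6] - [[[[[s1, s5], s3], s6], s2], s4] + [[[[[s1, s5], s3], s6], s4], s2] + [[[[[s1, s5], s4], s2], s6], s3] + [[[[[s1, s5], s6], s2], s4], s3] - [[[[[s1, s5], s6], s4], s2], s3]
Reducing the second expression gives [[[[[s1, s5], s2], s4], s6], s3] - [[[[[s1, s5], s3], s2], s4], s6] + [[[[[s1, s5], s3], s4], s2], s6] + [[[[[s1, s5], s3], s6], s2], s4] - [[[[[s1, s5], s3], s6], s4], s2] - [[[[[s1, s5], s4], s2], s6], s3] - [[[[[s1, s5], s6], s2], s4], s3] + [[[[[s1, s5], s6], s4], s2], s3]
No match — not equal.

not equal; first: -[[[[[s1, s5], s2], s4], s6], s3] + [[[[[s1, s5], s3], s2], s4], s6] - [[[[[s1, s5], s3], s4], s2], s6] - [[[[[s1, s5], s3], s6], s2], s4] + [[[[[s1, s5], s3], s6], s4], s2] + [[[[[s1, s5], s4], s2], s6], s3] + [[[[[s1, s5], s6], s2], s4], s3] - [[[[[s1, s5], s6], s4], s2], s3]; second: [[[[[s1, s5], s2], s4], s6], s3] - [[[[[s1, s5], s3], s2], s4], s6] + [[[[[s1, s5], s3], s4], s2], s6] + [[[[[s1, s5], s3], s6], s2], s4] - [[[[[s1, s5], s3], s6], s4], s2] - [[[[[s1, s5], s4], s2], s6], s3] - [[[[[s1, s5], s6], s2], s4], s3] + [[[[[s1, s5], s6], s4], s2], s3]


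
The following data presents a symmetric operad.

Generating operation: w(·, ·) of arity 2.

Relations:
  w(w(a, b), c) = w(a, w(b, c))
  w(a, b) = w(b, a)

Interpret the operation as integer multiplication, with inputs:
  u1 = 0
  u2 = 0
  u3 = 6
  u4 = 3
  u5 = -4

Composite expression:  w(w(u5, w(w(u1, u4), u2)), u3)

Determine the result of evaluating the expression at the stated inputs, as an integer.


w(u1, u4) = 0
w(w(u1, u4), u2) = 0
w(u5, w(w(u1, u4), u2)) = 0
w(w(u5, w(w(u1, u4), u2)), u3) = 0

0


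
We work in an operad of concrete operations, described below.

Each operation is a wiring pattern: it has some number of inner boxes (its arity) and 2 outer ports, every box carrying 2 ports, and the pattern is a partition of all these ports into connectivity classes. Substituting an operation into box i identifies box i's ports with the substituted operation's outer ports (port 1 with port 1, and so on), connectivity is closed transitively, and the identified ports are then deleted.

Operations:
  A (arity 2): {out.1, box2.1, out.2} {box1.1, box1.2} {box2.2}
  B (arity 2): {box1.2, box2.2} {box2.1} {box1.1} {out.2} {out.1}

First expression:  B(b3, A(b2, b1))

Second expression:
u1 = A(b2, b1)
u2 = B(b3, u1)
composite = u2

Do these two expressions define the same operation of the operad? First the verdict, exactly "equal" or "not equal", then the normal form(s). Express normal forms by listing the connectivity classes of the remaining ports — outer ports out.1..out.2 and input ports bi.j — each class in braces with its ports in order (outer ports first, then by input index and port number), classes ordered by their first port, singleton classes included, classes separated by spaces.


Reducing the first expression gives {out.1} {out.2} {b1.1, b3.2} {b1.2} {b2.1, b2.2} {b3.1}
Reducing the second expression gives {out.1} {out.2} {b1.1, b3.2} {b1.2} {b2.1, b2.2} {b3.1}
Both agree, so they are equal.

equal — both sides give {out.1} {out.2} {b1.1, b3.2} {b1.2} {b2.1, b2.2} {b3.1}


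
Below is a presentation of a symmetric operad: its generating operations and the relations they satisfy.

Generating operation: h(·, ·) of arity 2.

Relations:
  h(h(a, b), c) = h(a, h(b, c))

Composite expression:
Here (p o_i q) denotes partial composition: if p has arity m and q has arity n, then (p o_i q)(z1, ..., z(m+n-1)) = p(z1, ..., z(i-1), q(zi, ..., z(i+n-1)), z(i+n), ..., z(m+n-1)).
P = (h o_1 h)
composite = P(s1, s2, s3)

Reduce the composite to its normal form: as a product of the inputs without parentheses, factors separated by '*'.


s1 * s2 * s3

All parenthesizations of h agree; list the s-inputs left to right.
h(s1, s2) reduces to s1 * s2
h(h(s1, s2), s3) reduces to s1 * s2 * s3


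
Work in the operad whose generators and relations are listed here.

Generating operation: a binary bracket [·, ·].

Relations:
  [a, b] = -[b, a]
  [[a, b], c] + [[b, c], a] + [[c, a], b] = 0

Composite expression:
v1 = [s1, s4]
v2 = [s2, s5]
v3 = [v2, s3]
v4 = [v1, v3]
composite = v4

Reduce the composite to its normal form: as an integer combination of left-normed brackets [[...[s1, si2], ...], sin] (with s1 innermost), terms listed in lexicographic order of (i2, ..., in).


Left-normed coefficients sit on the s1-initial expansion words.
Composite bracket: [[s1, s4], [[s2, s5], s3]]
The bracket unfolds into 16 signed words via [a, b] = ab - ba (2^4 = 16).
Coefficients come from the s1-initial words:
  the word s1s4s2s5s3 carries sign +1 and contributes +[[[[s1, s4], s2], s5], s3]
  the word s1s4s3s2s5 carries sign -1 and contributes -[[[[s1, s4], s3], s2], s5]
  the word s1s4s3s5s2 carries sign +1 and contributes +[[[[s1, s4], s3], s5], s2]
  the word s1s4s5s2s3 carries sign -1 and contributes -[[[[s1, s4], s5], s2], s3]

[[[[s1, s4], s2], s5], s3] - [[[[s1, s4], s3], s2], s5] + [[[[s1, s4], s3], s5], s2] - [[[[s1, s4], s5], s2], s3]


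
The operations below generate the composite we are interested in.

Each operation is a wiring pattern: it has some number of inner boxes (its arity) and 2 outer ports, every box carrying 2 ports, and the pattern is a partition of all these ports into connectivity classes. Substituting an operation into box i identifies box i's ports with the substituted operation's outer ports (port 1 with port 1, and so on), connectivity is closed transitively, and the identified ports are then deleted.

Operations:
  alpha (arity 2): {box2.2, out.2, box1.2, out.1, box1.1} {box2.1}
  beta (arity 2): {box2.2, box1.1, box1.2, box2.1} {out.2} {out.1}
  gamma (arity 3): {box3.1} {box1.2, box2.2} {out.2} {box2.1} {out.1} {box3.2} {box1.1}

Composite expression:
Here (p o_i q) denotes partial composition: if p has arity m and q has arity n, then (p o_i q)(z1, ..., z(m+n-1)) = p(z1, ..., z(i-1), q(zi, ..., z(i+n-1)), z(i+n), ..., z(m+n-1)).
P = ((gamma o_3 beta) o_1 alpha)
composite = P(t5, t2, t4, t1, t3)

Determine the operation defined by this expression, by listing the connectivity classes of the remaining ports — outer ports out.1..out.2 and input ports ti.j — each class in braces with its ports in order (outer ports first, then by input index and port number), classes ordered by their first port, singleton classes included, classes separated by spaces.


Connectivity passes through glued gamma-boundaries; trace each wire chain.
stage alpha: inputs (t5, t2), connectivity {out.1, out.2, t2.2, t5.1, t5.2} {t2.1}, out.j its boundary
stage beta: inputs (t1, t3), connectivity {out.1} {out.2} {t1.1, t1.2, t3.1, t3.2}, out.j its boundary
stage gamma: inputs (t5, t2, t4, t1, t3), connectivity {out.1} {out.2} {t1.1, t1.2, t3.1, t3.2} {t2.1} {t2.2, t4.2, t5.1, t5.2} {t4.1}, out.j its boundary

{out.1} {out.2} {t1.1, t1.2, t3.1, t3.2} {t2.1} {t2.2, t4.2, t5.1, t5.2} {t4.1}


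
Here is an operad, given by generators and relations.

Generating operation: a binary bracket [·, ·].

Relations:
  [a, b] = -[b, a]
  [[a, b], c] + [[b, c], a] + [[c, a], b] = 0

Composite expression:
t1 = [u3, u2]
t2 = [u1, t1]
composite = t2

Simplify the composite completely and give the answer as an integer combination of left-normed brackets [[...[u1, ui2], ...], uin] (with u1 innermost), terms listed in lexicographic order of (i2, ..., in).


Skip Jacobi rewriting: expand, keep u1-initial words, read off terms.
Composite bracket: [u1, [u3, u2]]
Under [a, b] = ab - ba we get 4 signed associative words (2^2 = 4).
Keep just the words that open with u1:
  u1u2u3 (sign -1) contributes -[[u1, u2], u3]
  u1u3u2 (sign +1) contributes +[[u1, u3], u2]

-[[u1, u2], u3] + [[u1, u3], u2]
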